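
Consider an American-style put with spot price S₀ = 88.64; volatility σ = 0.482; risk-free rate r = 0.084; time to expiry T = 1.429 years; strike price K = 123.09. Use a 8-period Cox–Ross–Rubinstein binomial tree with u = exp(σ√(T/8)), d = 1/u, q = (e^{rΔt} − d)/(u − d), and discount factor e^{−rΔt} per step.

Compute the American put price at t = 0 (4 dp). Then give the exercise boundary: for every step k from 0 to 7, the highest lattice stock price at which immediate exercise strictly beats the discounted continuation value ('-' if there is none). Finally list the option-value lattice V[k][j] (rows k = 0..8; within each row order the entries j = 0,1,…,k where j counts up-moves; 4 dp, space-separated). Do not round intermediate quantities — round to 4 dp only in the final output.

params: Δt=0.17863 u=1.22595 d=0.81570 q=0.48610 e^(-rΔt)=0.98511
t_8 payoffs: 105.7176 96.9803 83.8486 64.1124 34.4500 0.0000 0.0000 0.0000 0.0000
t_7: node(7,0) S=21.2976 payoff=101.7924 vs cont=99.9593 → 101.7924 [stop]  node(7,1) S=32.0091 payoff=91.0809 vs cont=89.2478 → 91.0809 [stop]  node(7,2) S=48.1078 payoff=74.9822 vs cont=73.1490 → 74.9822 [stop]  node(7,3) S=72.3034 payoff=50.7866 vs cont=48.9535 → 50.7866 [stop]  node(7,4) S=108.6678 payoff=14.4222 vs cont=17.4403 → 17.4403 [wait]  node(7,5) S=163.3216 payoff=0.0000 vs cont=0.0000 → 0.0000 [wait]  node(7,6) S=245.4632 payoff=0.0000 vs cont=0.0000 → 0.0000 [wait]  node(7,7) S=368.9172 payoff=0.0000 vs cont=0.0000 → 0.0000 [wait]  ⇒ S*(7)=72.3034
t_6: node(6,0) S=26.1097 payoff=96.9803 vs cont=95.1472 → 96.9803 [stop]  node(6,1) S=39.2414 payoff=83.8486 vs cont=82.0155 → 83.8486 [stop]  node(6,2) S=58.9776 payoff=64.1124 vs cont=62.2793 → 64.1124 [stop]  node(6,3) S=88.6400 payoff=34.4500 vs cont=34.0621 → 34.4500 [stop]  node(6,4) S=133.2209 payoff=0.0000 vs cont=8.8291 → 8.8291 [wait]  node(6,5) S=200.2235 payoff=0.0000 vs cont=0.0000 → 0.0000 [wait]  node(6,6) S=300.9246 payoff=0.0000 vs cont=0.0000 → 0.0000 [wait]  ⇒ S*(6)=88.6400
t_5: node(5,0) S=32.0091 payoff=91.0809 vs cont=89.2478 → 91.0809 [stop]  node(5,1) S=48.1078 payoff=74.9822 vs cont=73.1490 → 74.9822 [stop]  node(5,2) S=72.3034 payoff=50.7866 vs cont=48.9535 → 50.7866 [stop]  node(5,3) S=108.6678 payoff=14.4222 vs cont=21.6682 → 21.6682 [wait]  node(5,4) S=163.3216 payoff=0.0000 vs cont=4.4698 → 4.4698 [wait]  node(5,5) S=245.4632 payoff=0.0000 vs cont=0.0000 → 0.0000 [wait]  ⇒ S*(5)=72.3034
t_4: node(4,0) S=39.2414 payoff=83.8486 vs cont=82.0155 → 83.8486 [stop]  node(4,1) S=58.9776 payoff=64.1124 vs cont=62.2793 → 64.1124 [stop]  node(4,2) S=88.6400 payoff=34.4500 vs cont=36.0867 → 36.0867 [wait]  node(4,3) S=133.2209 payoff=0.0000 vs cont=13.1099 → 13.1099 [wait]  node(4,4) S=200.2235 payoff=0.0000 vs cont=2.2628 → 2.2628 [wait]  ⇒ S*(4)=58.9776
t_3: node(3,0) S=48.1078 payoff=74.9822 vs cont=73.1490 → 74.9822 [stop]  node(3,1) S=72.3034 payoff=50.7866 vs cont=49.7373 → 50.7866 [stop]  node(3,2) S=108.6678 payoff=14.4222 vs cont=24.5467 → 24.5467 [wait]  node(3,3) S=163.3216 payoff=0.0000 vs cont=7.7204 → 7.7204 [wait]  ⇒ S*(3)=72.3034
t_2: node(2,0) S=58.9776 payoff=64.1124 vs cont=62.2793 → 64.1124 [stop]  node(2,1) S=88.6400 payoff=34.4500 vs cont=37.4651 → 37.4651 [wait]  node(2,2) S=133.2209 payoff=0.0000 vs cont=16.1237 → 16.1237 [wait]  ⇒ S*(2)=58.9776
t_1: node(1,0) S=72.3034 payoff=50.7866 vs cont=50.3973 → 50.7866 [stop]  node(1,1) S=108.6678 payoff=14.4222 vs cont=26.6877 → 26.6877 [wait]  ⇒ S*(1)=72.3034
t_0: node(0,0) S=88.6400 payoff=34.4500 vs cont=38.4903 → 38.4903 [wait]  ⇒ S*(0)=-

price = 38.4903
boundary = - 72.3034 58.9776 72.3034 58.9776 72.3034 88.6400 72.3034
tree:
38.4903
50.7866 26.6877
64.1124 37.4651 16.1237
74.9822 50.7866 24.5467 7.7204
83.8486 64.1124 36.0867 13.1099 2.2628
91.0809 74.9822 50.7866 21.6682 4.4698 0.0000
96.9803 83.8486 64.1124 34.4500 8.8291 0.0000 0.0000
101.7924 91.0809 74.9822 50.7866 17.4403 0.0000 0.0000 0.0000
105.7176 96.9803 83.8486 64.1124 34.4500 0.0000 0.0000 0.0000 0.0000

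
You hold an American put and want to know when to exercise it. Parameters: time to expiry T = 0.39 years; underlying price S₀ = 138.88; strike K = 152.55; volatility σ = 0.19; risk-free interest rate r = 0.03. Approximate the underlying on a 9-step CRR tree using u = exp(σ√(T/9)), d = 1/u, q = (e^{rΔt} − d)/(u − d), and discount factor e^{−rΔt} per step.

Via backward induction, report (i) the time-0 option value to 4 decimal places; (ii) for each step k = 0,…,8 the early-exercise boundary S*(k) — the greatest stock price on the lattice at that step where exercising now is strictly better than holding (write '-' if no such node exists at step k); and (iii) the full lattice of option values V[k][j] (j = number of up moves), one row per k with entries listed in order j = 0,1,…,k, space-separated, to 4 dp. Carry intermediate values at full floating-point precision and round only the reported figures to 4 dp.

Δt=0.04333, u=1.04034, d=0.96122, q=0.50655, disc=e^(-rΔt)=0.99870
k=9 terminal: V=max(K-S,0) → 55.2649 47.2568 38.5895 29.2087 19.0557 8.0670 0.0000 0.0000 0.0000 0.0000
k=8: j=0 S=101.2099 intr=51.3401 cont=51.1419 V=51.3401[EX]; j=1 S=109.5412 intr=43.0088 cont=42.8107 V=43.0088[EX]; j=2 S=118.5582 intr=33.9918 cont=33.7937 V=33.9918[EX]; j=3 S=128.3174 intr=24.2326 cont=24.0344 V=24.2326[EX]; j=4 S=138.8800 intr=13.6700 cont=13.4718 V=13.6700[EX]; j=5 S=150.3121 intr=2.2379 cont=3.9755 V=3.9755[hold]; j=6 S=162.6852 intr=0.0000 cont=0.0000 V=0.0000[hold]; j=7 S=176.0768 intr=0.0000 cont=0.0000 V=0.0000[hold]; j=8 S=190.5707 intr=0.0000 cont=0.0000 V=0.0000[hold]  S*(8)=138.8800
k=7: j=0 S=105.2932 intr=47.2568 cont=47.0586 V=47.2568[EX]; j=1 S=113.9605 intr=38.5895 cont=38.3913 V=38.5895[EX]; j=2 S=123.3413 intr=29.2087 cont=29.0105 V=29.2087[EX]; j=3 S=133.4943 intr=19.0557 cont=18.8575 V=19.0557[EX]; j=4 S=144.4830 intr=8.0670 cont=8.7478 V=8.7478[hold]; j=5 S=156.3763 intr=0.0000 cont=1.9591 V=1.9591[hold]; j=6 S=169.2486 intr=0.0000 cont=0.0000 V=0.0000[hold]; j=7 S=183.1805 intr=0.0000 cont=0.0000 V=0.0000[hold]  S*(7)=133.4943
k=6: j=0 S=109.5412 intr=43.0088 cont=42.8107 V=43.0088[EX]; j=1 S=118.5582 intr=33.9918 cont=33.7937 V=33.9918[EX]; j=2 S=128.3174 intr=24.2326 cont=24.0344 V=24.2326[EX]; j=3 S=138.8800 intr=13.6700 cont=13.8162 V=13.8162[hold]; j=4 S=150.3121 intr=2.2379 cont=5.3021 V=5.3021[hold]; j=5 S=162.6852 intr=0.0000 cont=0.9655 V=0.9655[hold]; j=6 S=176.0768 intr=0.0000 cont=0.0000 V=0.0000[hold]  S*(6)=128.3174
k=5: j=0 S=113.9605 intr=38.5895 cont=38.3913 V=38.5895[EX]; j=1 S=123.3413 intr=29.2087 cont=29.0105 V=29.2087[EX]; j=2 S=133.4943 intr=19.0557 cont=18.9315 V=19.0557[EX]; j=3 S=144.4830 intr=8.0670 cont=9.4910 V=9.4910[hold]; j=4 S=156.3763 intr=0.0000 cont=3.1013 V=3.1013[hold]; j=5 S=169.2486 intr=0.0000 cont=0.4758 V=0.4758[hold]  S*(5)=133.4943
k=4: j=0 S=118.5582 intr=33.9918 cont=33.7937 V=33.9918[EX]; j=1 S=128.3174 intr=24.2326 cont=24.0344 V=24.2326[EX]; j=2 S=138.8800 intr=13.6700 cont=14.1922 V=14.1922[hold]; j=3 S=150.3121 intr=2.2379 cont=6.2462 V=6.2462[hold]; j=4 S=162.6852 intr=0.0000 cont=1.7690 V=1.7690[hold]  S*(4)=128.3174
k=3: j=0 S=123.3413 intr=29.2087 cont=29.0105 V=29.2087[EX]; j=1 S=133.4943 intr=19.0557 cont=19.1217 V=19.1217[hold]; j=2 S=144.4830 intr=8.0670 cont=10.1539 V=10.1539[hold]; j=3 S=156.3763 intr=0.0000 cont=3.9731 V=3.9731[hold]  S*(3)=123.3413
k=2: j=0 S=128.3174 intr=24.2326 cont=24.0678 V=24.2326[EX]; j=1 S=138.8800 intr=13.6700 cont=14.5601 V=14.5601[hold]; j=2 S=150.3121 intr=2.2379 cont=7.0139 V=7.0139[hold]  S*(2)=128.3174
k=1: j=0 S=133.4943 intr=19.0557 cont=19.3078 V=19.3078[hold]; j=1 S=144.4830 intr=8.0670 cont=10.7236 V=10.7236[hold]  S*(1)=-
k=0: j=0 S=138.8800 intr=13.6700 cont=14.9400 V=14.9400[hold]  S*(0)=-

price = 14.9400
boundary = - - 128.3174 123.3413 128.3174 133.4943 128.3174 133.4943 138.8800
tree:
14.9400
19.3078 10.7236
24.2326 14.5601 7.0139
29.2087 19.1217 10.1539 3.9731
33.9918 24.2326 14.1922 6.2462 1.7690
38.5895 29.2087 19.0557 9.4910 3.1013 0.4758
43.0088 33.9918 24.2326 13.8162 5.3021 0.9655 0.0000
47.2568 38.5895 29.2087 19.0557 8.7478 1.9591 0.0000 0.0000
51.3401 43.0088 33.9918 24.2326 13.6700 3.9755 0.0000 0.0000 0.0000
55.2649 47.2568 38.5895 29.2087 19.0557 8.0670 0.0000 0.0000 0.0000 0.0000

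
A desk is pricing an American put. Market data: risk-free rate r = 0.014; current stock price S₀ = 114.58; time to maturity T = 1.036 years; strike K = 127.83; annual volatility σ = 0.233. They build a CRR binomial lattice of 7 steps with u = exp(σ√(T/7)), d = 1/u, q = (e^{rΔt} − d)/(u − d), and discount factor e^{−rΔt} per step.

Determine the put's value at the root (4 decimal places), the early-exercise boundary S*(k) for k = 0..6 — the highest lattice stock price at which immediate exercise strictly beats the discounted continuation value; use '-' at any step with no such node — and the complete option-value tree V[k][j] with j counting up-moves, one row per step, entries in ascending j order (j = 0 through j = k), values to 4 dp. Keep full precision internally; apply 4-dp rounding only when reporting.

Δt=0.14800, u=1.09378, d=0.91426, q=0.48916, disc=e^(-rΔt)=0.99793
k=7 terminal: V=max(K-S,0) → 66.6503 54.6378 40.2666 23.0737 2.5050 0.0000 0.0000 0.0000
k=6: j=0 S=66.9169 intr=60.9131 cont=60.6485 V=60.9131[EX]; j=1 S=80.0559 intr=47.7741 cont=47.5095 V=47.7741[EX]; j=2 S=95.7748 intr=32.0552 cont=31.7906 V=32.0552[EX]; j=3 S=114.5800 intr=13.2500 cont=12.9854 V=13.2500[EX]; j=4 S=137.0776 intr=0.0000 cont=1.2770 V=1.2770[hold]; j=5 S=163.9925 intr=0.0000 cont=0.0000 V=0.0000[hold]; j=6 S=196.1922 intr=0.0000 cont=0.0000 V=0.0000[hold]  S*(6)=114.5800
k=5: j=0 S=73.1922 intr=54.6378 cont=54.3732 V=54.6378[EX]; j=1 S=87.5634 intr=40.2666 cont=40.0021 V=40.2666[EX]; j=2 S=104.7563 intr=23.0737 cont=22.8091 V=23.0737[EX]; j=3 S=125.3250 intr=2.5050 cont=7.3780 V=7.3780[hold]; j=4 S=149.9323 intr=0.0000 cont=0.6510 V=0.6510[hold]; j=5 S=179.3713 intr=0.0000 cont=0.0000 V=0.0000[hold]  S*(5)=104.7563
k=4: j=0 S=80.0559 intr=47.7741 cont=47.5095 V=47.7741[EX]; j=1 S=95.7748 intr=32.0552 cont=31.7906 V=32.0552[EX]; j=2 S=114.5800 intr=13.2500 cont=15.3641 V=15.3641[hold]; j=3 S=137.0776 intr=0.0000 cont=4.0790 V=4.0790[hold]; j=4 S=163.9925 intr=0.0000 cont=0.3319 V=0.3319[hold]  S*(4)=95.7748
k=3: j=0 S=87.5634 intr=40.2666 cont=40.0021 V=40.2666[EX]; j=1 S=104.7563 intr=23.0737 cont=23.8412 V=23.8412[hold]; j=2 S=125.3250 intr=2.5050 cont=9.8235 V=9.8235[hold]; j=3 S=149.9323 intr=0.0000 cont=2.2414 V=2.2414[hold]  S*(3)=87.5634
k=2: j=0 S=95.7748 intr=32.0552 cont=32.1652 V=32.1652[hold]; j=1 S=114.5800 intr=13.2500 cont=16.9491 V=16.9491[hold]; j=2 S=137.0776 intr=0.0000 cont=6.1020 V=6.1020[hold]  S*(2)=-
k=1: j=0 S=104.7563 intr=23.0737 cont=24.6710 V=24.6710[hold]; j=1 S=125.3250 intr=2.5050 cont=11.6190 V=11.6190[hold]  S*(1)=-
k=0: j=0 S=114.5800 intr=13.2500 cont=18.2486 V=18.2486[hold]  S*(0)=-

price = 18.2486
boundary = - - - 87.5634 95.7748 104.7563 114.5800
tree:
18.2486
24.6710 11.6190
32.1652 16.9491 6.1020
40.2666 23.8412 9.8235 2.2414
47.7741 32.0552 15.3641 4.0790 0.3319
54.6378 40.2666 23.0737 7.3780 0.6510 0.0000
60.9131 47.7741 32.0552 13.2500 1.2770 0.0000 0.0000
66.6503 54.6378 40.2666 23.0737 2.5050 0.0000 0.0000 0.0000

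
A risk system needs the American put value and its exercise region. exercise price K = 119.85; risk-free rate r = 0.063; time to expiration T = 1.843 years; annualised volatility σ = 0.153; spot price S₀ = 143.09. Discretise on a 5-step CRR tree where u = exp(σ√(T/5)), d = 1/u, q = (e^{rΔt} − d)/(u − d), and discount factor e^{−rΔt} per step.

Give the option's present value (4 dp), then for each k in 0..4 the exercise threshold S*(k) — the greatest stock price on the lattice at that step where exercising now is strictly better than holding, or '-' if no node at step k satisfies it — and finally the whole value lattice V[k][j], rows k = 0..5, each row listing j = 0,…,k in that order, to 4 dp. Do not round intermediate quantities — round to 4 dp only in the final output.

params: Δt=0.36860 u=1.09734 d=0.91129 q=0.60307 e^(-rΔt)=0.97705
t_5 payoffs: 29.9207 11.5610 0.0000 0.0000 0.0000 0.0000
t_4: node(4,0) S=98.6831 payoff=21.1669 vs cont=18.4158 → 21.1669 [stop]  node(4,1) S=118.8300 payoff=1.0200 vs cont=4.4836 → 4.4836 [wait]  node(4,2) S=143.0900 payoff=0.0000 vs cont=0.0000 → 0.0000 [wait]  node(4,3) S=172.3029 payoff=0.0000 vs cont=0.0000 → 0.0000 [wait]  node(4,4) S=207.4798 payoff=0.0000 vs cont=0.0000 → 0.0000 [wait]  ⇒ S*(4)=98.6831
t_3: node(3,0) S=108.2890 payoff=11.5610 vs cont=10.8507 → 11.5610 [stop]  node(3,1) S=130.3970 payoff=0.0000 vs cont=1.7388 → 1.7388 [wait]  node(3,2) S=157.0185 payoff=0.0000 vs cont=0.0000 → 0.0000 [wait]  node(3,3) S=189.0750 payoff=0.0000 vs cont=0.0000 → 0.0000 [wait]  ⇒ S*(3)=108.2890
t_2: node(2,0) S=118.8300 payoff=1.0200 vs cont=5.5081 → 5.5081 [wait]  node(2,1) S=143.0900 payoff=0.0000 vs cont=0.6743 → 0.6743 [wait]  node(2,2) S=172.3029 payoff=0.0000 vs cont=0.0000 → 0.0000 [wait]  ⇒ S*(2)=-
t_1: node(1,0) S=130.3970 payoff=0.0000 vs cont=2.5335 → 2.5335 [wait]  node(1,1) S=157.0185 payoff=0.0000 vs cont=0.2615 → 0.2615 [wait]  ⇒ S*(1)=-
t_0: node(0,0) S=143.0900 payoff=0.0000 vs cont=1.1366 → 1.1366 [wait]  ⇒ S*(0)=-

price = 1.1366
boundary = - - - 108.2890 98.6831
tree:
1.1366
2.5335 0.2615
5.5081 0.6743 0.0000
11.5610 1.7388 0.0000 0.0000
21.1669 4.4836 0.0000 0.0000 0.0000
29.9207 11.5610 0.0000 0.0000 0.0000 0.0000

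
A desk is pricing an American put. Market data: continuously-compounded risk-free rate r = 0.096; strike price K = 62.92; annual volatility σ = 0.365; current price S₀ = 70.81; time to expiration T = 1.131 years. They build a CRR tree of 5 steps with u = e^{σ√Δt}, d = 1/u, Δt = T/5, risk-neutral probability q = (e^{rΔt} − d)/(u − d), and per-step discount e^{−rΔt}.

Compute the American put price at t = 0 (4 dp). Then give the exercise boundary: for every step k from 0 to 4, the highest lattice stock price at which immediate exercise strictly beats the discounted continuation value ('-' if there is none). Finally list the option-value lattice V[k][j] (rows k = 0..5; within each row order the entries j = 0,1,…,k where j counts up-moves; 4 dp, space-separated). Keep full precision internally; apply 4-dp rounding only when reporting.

Δt=0.22620, u=1.18957, d=0.84064, q=0.51962, disc=e^(-rΔt)=0.97852
k=5 terminal: V=max(K-S,0) → 33.1940 20.8551 3.3945 0.0000 0.0000 0.0000
k=4: j=0 S=35.3613 intr=27.5587 cont=26.2071 V=27.5587[EX]; j=1 S=50.0393 intr=12.8807 cont=11.5291 V=12.8807[EX]; j=2 S=70.8100 intr=0.0000 cont=1.5956 V=1.5956[hold]; j=3 S=100.2024 intr=0.0000 cont=0.0000 V=0.0000[hold]; j=4 S=141.7951 intr=0.0000 cont=0.0000 V=0.0000[hold]  S*(4)=50.0393
k=3: j=0 S=42.0649 intr=20.8551 cont=19.5035 V=20.8551[EX]; j=1 S=59.5255 intr=3.3945 cont=6.8660 V=6.8660[hold]; j=2 S=84.2338 intr=0.0000 cont=0.7500 V=0.7500[hold]; j=3 S=119.1982 intr=0.0000 cont=0.0000 V=0.0000[hold]  S*(3)=42.0649
k=2: j=0 S=50.0393 intr=12.8807 cont=13.2942 V=13.2942[hold]; j=1 S=70.8100 intr=0.0000 cont=3.6088 V=3.6088[hold]; j=2 S=100.2024 intr=0.0000 cont=0.3526 V=0.3526[hold]  S*(2)=-
k=1: j=0 S=59.5255 intr=3.3945 cont=8.0840 V=8.0840[hold]; j=1 S=84.2338 intr=0.0000 cont=1.8756 V=1.8756[hold]  S*(1)=-
k=0: j=0 S=70.8100 intr=0.0000 cont=4.7536 V=4.7536[hold]  S*(0)=-

price = 4.7536
boundary = - - - 42.0649 50.0393
tree:
4.7536
8.0840 1.8756
13.2942 3.6088 0.3526
20.8551 6.8660 0.7500 0.0000
27.5587 12.8807 1.5956 0.0000 0.0000
33.1940 20.8551 3.3945 0.0000 0.0000 0.0000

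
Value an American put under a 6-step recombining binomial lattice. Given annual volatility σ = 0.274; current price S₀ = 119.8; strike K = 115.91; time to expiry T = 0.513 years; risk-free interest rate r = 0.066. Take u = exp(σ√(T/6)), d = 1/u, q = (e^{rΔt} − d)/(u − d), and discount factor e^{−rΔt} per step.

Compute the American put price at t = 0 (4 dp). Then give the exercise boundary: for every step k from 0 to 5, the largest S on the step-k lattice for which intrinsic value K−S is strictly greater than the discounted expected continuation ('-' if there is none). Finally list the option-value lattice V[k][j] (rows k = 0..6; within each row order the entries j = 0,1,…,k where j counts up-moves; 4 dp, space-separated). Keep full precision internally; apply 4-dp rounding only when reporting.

Δt=0.08550  u=1.08342  d=0.92301  q=0.51526  discount=0.99437
step 6 (expiry): payoffs max(K−S,0) = 41.8325 28.9586 13.8474 0.0000 0.0000 0.0000 0.0000
step 5: (k=5,j=0): S=80.2567, (K−S)⁺=35.6533, hold=35.0010 ⇒ V=35.6533 exercise | (k=5,j=1): S=94.2045, (K−S)⁺=21.7055, hold=21.0533 ⇒ V=21.7055 exercise | (k=5,j=2): S=110.5762, (K−S)⁺=5.3338, hold=6.6746 ⇒ V=6.6746 continue | (k=5,j=3): S=129.7932, (K−S)⁺=0.0000, hold=0.0000 ⇒ V=0.0000 continue | (k=5,j=4): S=152.3499, (K−S)⁺=0.0000, hold=0.0000 ⇒ V=0.0000 continue | (k=5,j=5): S=178.8267, (K−S)⁺=0.0000, hold=0.0000 ⇒ V=0.0000 continue  boundary S*=94.2045
step 4: (k=4,j=0): S=86.9514, (K−S)⁺=28.9586, hold=28.3064 ⇒ V=28.9586 exercise | (k=4,j=1): S=102.0626, (K−S)⁺=13.8474, hold=13.8822 ⇒ V=13.8822 continue | (k=4,j=2): S=119.8000, (K−S)⁺=0.0000, hold=3.2173 ⇒ V=3.2173 continue | (k=4,j=3): S=140.6200, (K−S)⁺=0.0000, hold=0.0000 ⇒ V=0.0000 continue | (k=4,j=4): S=165.0582, (K−S)⁺=0.0000, hold=0.0000 ⇒ V=0.0000 continue  boundary S*=86.9514
step 3: (k=3,j=0): S=94.2045, (K−S)⁺=21.7055, hold=21.0711 ⇒ V=21.7055 exercise | (k=3,j=1): S=110.5762, (K−S)⁺=5.3338, hold=8.3398 ⇒ V=8.3398 continue | (k=3,j=2): S=129.7932, (K−S)⁺=0.0000, hold=1.5508 ⇒ V=1.5508 continue | (k=3,j=3): S=152.3499, (K−S)⁺=0.0000, hold=0.0000 ⇒ V=0.0000 continue  boundary S*=94.2045
step 2: (k=2,j=0): S=102.0626, (K−S)⁺=13.8474, hold=14.7353 ⇒ V=14.7353 continue | (k=2,j=1): S=119.8000, (K−S)⁺=0.0000, hold=4.8144 ⇒ V=4.8144 continue | (k=2,j=2): S=140.6200, (K−S)⁺=0.0000, hold=0.7475 ⇒ V=0.7475 continue  boundary S*=-
step 1: (k=1,j=0): S=110.5762, (K−S)⁺=5.3338, hold=9.5693 ⇒ V=9.5693 continue | (k=1,j=1): S=129.7932, (K−S)⁺=0.0000, hold=2.7036 ⇒ V=2.7036 continue  boundary S*=-
step 0: (k=0,j=0): S=119.8000, (K−S)⁺=0.0000, hold=5.9978 ⇒ V=5.9978 continue  boundary S*=-

price = 5.9978
boundary = - - - 94.2045 86.9514 94.2045
tree:
5.9978
9.5693 2.7036
14.7353 4.8144 0.7475
21.7055 8.3398 1.5508 0.0000
28.9586 13.8822 3.2173 0.0000 0.0000
35.6533 21.7055 6.6746 0.0000 0.0000 0.0000
41.8325 28.9586 13.8474 0.0000 0.0000 0.0000 0.0000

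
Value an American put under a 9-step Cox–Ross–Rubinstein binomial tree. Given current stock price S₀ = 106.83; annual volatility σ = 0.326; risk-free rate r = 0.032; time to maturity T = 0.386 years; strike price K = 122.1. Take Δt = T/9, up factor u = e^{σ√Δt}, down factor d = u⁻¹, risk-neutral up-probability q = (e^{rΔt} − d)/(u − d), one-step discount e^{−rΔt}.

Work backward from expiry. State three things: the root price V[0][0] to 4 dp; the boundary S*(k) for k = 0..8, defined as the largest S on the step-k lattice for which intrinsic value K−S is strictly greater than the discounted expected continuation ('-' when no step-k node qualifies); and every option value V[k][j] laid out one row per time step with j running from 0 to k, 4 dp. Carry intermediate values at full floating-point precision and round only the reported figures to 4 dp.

price = 18.1587
boundary = - - - 87.2431 93.3366 87.2431 93.3366 99.8556 106.8300
tree:
18.1587
23.2324 12.9976
28.8796 17.4962 8.4128
34.8569 22.8202 12.0761 4.6734
40.5525 28.7634 16.7789 7.2790 2.0099
45.8764 34.8569 22.4469 11.0033 3.4736 0.5119
50.8526 40.5525 28.7634 16.0211 5.8797 1.0117 0.0000
55.5040 45.8764 34.8569 22.2444 9.6733 1.9994 0.0000 0.0000
59.8517 50.8526 40.5525 28.7634 15.2700 3.9512 0.0000 0.0000 0.0000
63.9155 55.5040 45.8764 34.8569 22.2444 7.8085 0.0000 0.0000 0.0000 0.0000

params: Δt=0.04289 u=1.06984 d=0.93472 q=0.49329 e^(-rΔt)=0.99863
t_9 payoffs: 63.9155 55.5040 45.8764 34.8569 22.2444 7.8085 0.0000 0.0000 0.0000 0.0000
t_8: node(8,0) S=62.2483 payoff=59.8517 vs cont=59.6842 → 59.8517 [stop]  node(8,1) S=71.2474 payoff=50.8526 vs cont=50.6851 → 50.8526 [stop]  node(8,2) S=81.5475 payoff=40.5525 vs cont=40.3851 → 40.5525 [stop]  node(8,3) S=93.3366 payoff=28.7634 vs cont=28.5960 → 28.7634 [stop]  node(8,4) S=106.8300 payoff=15.2700 vs cont=15.1025 → 15.2700 [stop]  node(8,5) S=122.2741 payoff=0.0000 vs cont=3.9512 → 3.9512 [wait]  node(8,6) S=139.9510 payoff=0.0000 vs cont=0.0000 → 0.0000 [wait]  node(8,7) S=160.1834 payoff=0.0000 vs cont=0.0000 → 0.0000 [wait]  node(8,8) S=183.3407 payoff=0.0000 vs cont=0.0000 → 0.0000 [wait]  ⇒ S*(8)=106.8300
t_7: node(7,0) S=66.5960 payoff=55.5040 vs cont=55.3365 → 55.5040 [stop]  node(7,1) S=76.2236 payoff=45.8764 vs cont=45.7089 → 45.8764 [stop]  node(7,2) S=87.2431 payoff=34.8569 vs cont=34.6894 → 34.8569 [stop]  node(7,3) S=99.8556 payoff=22.2444 vs cont=22.0769 → 22.2444 [stop]  node(7,4) S=114.2915 payoff=7.8085 vs cont=9.6733 → 9.6733 [wait]  node(7,5) S=130.8143 payoff=0.0000 vs cont=1.9994 → 1.9994 [wait]  node(7,6) S=149.7258 payoff=0.0000 vs cont=0.0000 → 0.0000 [wait]  node(7,7) S=171.3713 payoff=0.0000 vs cont=0.0000 → 0.0000 [wait]  ⇒ S*(7)=99.8556
t_6: node(6,0) S=71.2474 payoff=50.8526 vs cont=50.6851 → 50.8526 [stop]  node(6,1) S=81.5475 payoff=40.5525 vs cont=40.3851 → 40.5525 [stop]  node(6,2) S=93.3366 payoff=28.7634 vs cont=28.5960 → 28.7634 [stop]  node(6,3) S=106.8300 payoff=15.2700 vs cont=16.0211 → 16.0211 [wait]  node(6,4) S=122.2741 payoff=0.0000 vs cont=5.8797 → 5.8797 [wait]  node(6,5) S=139.9510 payoff=0.0000 vs cont=1.0117 → 1.0117 [wait]  node(6,6) S=160.1834 payoff=0.0000 vs cont=0.0000 → 0.0000 [wait]  ⇒ S*(6)=93.3366
t_5: node(5,0) S=76.2236 payoff=45.8764 vs cont=45.7089 → 45.8764 [stop]  node(5,1) S=87.2431 payoff=34.8569 vs cont=34.6894 → 34.8569 [stop]  node(5,2) S=99.8556 payoff=22.2444 vs cont=22.4469 → 22.4469 [wait]  node(5,3) S=114.2915 payoff=7.8085 vs cont=11.0033 → 11.0033 [wait]  node(5,4) S=130.8143 payoff=0.0000 vs cont=3.4736 → 3.4736 [wait]  node(5,5) S=149.7258 payoff=0.0000 vs cont=0.5119 → 0.5119 [wait]  ⇒ S*(5)=87.2431
t_4: node(4,0) S=81.5475 payoff=40.5525 vs cont=40.3851 → 40.5525 [stop]  node(4,1) S=93.3366 payoff=28.7634 vs cont=28.6958 → 28.7634 [stop]  node(4,2) S=106.8300 payoff=15.2700 vs cont=16.7789 → 16.7789 [wait]  node(4,3) S=122.2741 payoff=0.0000 vs cont=7.2790 → 7.2790 [wait]  node(4,4) S=139.9510 payoff=0.0000 vs cont=2.0099 → 2.0099 [wait]  ⇒ S*(4)=93.3366
t_3: node(3,0) S=87.2431 payoff=34.8569 vs cont=34.6894 → 34.8569 [stop]  node(3,1) S=99.8556 payoff=22.2444 vs cont=22.8202 → 22.8202 [wait]  node(3,2) S=114.2915 payoff=7.8085 vs cont=12.0761 → 12.0761 [wait]  node(3,3) S=130.8143 payoff=0.0000 vs cont=4.6734 → 4.6734 [wait]  ⇒ S*(3)=87.2431
t_2: node(2,0) S=93.3366 payoff=28.7634 vs cont=28.8796 → 28.8796 [wait]  node(2,1) S=106.8300 payoff=15.2700 vs cont=17.4962 → 17.4962 [wait]  node(2,2) S=122.2741 payoff=0.0000 vs cont=8.4128 → 8.4128 [wait]  ⇒ S*(2)=-
t_1: node(1,0) S=99.8556 payoff=22.2444 vs cont=23.2324 → 23.2324 [wait]  node(1,1) S=114.2915 payoff=7.8085 vs cont=12.9976 → 12.9976 [wait]  ⇒ S*(1)=-
t_0: node(0,0) S=106.8300 payoff=15.2700 vs cont=18.1587 → 18.1587 [wait]  ⇒ S*(0)=-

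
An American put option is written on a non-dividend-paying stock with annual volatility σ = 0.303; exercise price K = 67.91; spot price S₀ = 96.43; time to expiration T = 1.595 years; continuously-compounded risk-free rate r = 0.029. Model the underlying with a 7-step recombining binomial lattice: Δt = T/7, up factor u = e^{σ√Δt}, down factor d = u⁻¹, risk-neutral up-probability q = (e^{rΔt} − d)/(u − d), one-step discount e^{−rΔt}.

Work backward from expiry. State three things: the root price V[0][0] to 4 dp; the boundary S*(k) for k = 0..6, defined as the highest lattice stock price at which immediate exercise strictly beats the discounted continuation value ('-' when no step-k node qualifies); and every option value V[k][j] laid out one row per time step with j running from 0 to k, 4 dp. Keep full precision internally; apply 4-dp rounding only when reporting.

price = 2.5367
boundary = - - - - - 46.7887 54.0698
tree:
2.5367
4.0942 0.9290
6.4700 1.6447 0.1870
9.9600 2.8779 0.3667 0.0000
14.8283 4.9622 0.7192 0.0000 0.0000
21.1213 8.3945 1.4106 0.0000 0.0000 0.0000
27.4220 13.8402 2.7665 0.0000 0.0000 0.0000 0.0000
32.8742 21.1213 5.4259 0.0000 0.0000 0.0000 0.0000 0.0000

Δt=0.22786  u=1.15562  d=0.86534  q=0.48674  discount=0.99341
step 7 (expiry): payoffs max(K−S,0) = 32.8742 21.1213 5.4259 0.0000 0.0000 0.0000 0.0000 0.0000
step 6: (k=6,j=0): S=40.4880, (K−S)⁺=27.4220, hold=26.9747 ⇒ V=27.4220 exercise | (k=6,j=1): S=54.0698, (K−S)⁺=13.8402, hold=13.3929 ⇒ V=13.8402 exercise | (k=6,j=2): S=72.2077, (K−S)⁺=0.0000, hold=2.7665 ⇒ V=2.7665 continue | (k=6,j=3): S=96.4300, (K−S)⁺=0.0000, hold=0.0000 ⇒ V=0.0000 continue | (k=6,j=4): S=128.7777, (K−S)⁺=0.0000, hold=0.0000 ⇒ V=0.0000 continue | (k=6,j=5): S=171.9765, (K−S)⁺=0.0000, hold=0.0000 ⇒ V=0.0000 continue | (k=6,j=6): S=229.6665, (K−S)⁺=0.0000, hold=0.0000 ⇒ V=0.0000 continue  boundary S*=54.0698
step 5: (k=5,j=0): S=46.7887, (K−S)⁺=21.1213, hold=20.6741 ⇒ V=21.1213 exercise | (k=5,j=1): S=62.4841, (K−S)⁺=5.4259, hold=8.3945 ⇒ V=8.3945 continue | (k=5,j=2): S=83.4445, (K−S)⁺=0.0000, hold=1.4106 ⇒ V=1.4106 continue | (k=5,j=3): S=111.4362, (K−S)⁺=0.0000, hold=0.0000 ⇒ V=0.0000 continue | (k=5,j=4): S=148.8178, (K−S)⁺=0.0000, hold=0.0000 ⇒ V=0.0000 continue | (k=5,j=5): S=198.7392, (K−S)⁺=0.0000, hold=0.0000 ⇒ V=0.0000 continue  boundary S*=46.7887
step 4: (k=4,j=0): S=54.0698, (K−S)⁺=13.8402, hold=14.8283 ⇒ V=14.8283 continue | (k=4,j=1): S=72.2077, (K−S)⁺=0.0000, hold=4.9622 ⇒ V=4.9622 continue | (k=4,j=2): S=96.4300, (K−S)⁺=0.0000, hold=0.7192 ⇒ V=0.7192 continue | (k=4,j=3): S=128.7777, (K−S)⁺=0.0000, hold=0.0000 ⇒ V=0.0000 continue | (k=4,j=4): S=171.9765, (K−S)⁺=0.0000, hold=0.0000 ⇒ V=0.0000 continue  boundary S*=-
step 3: (k=3,j=0): S=62.4841, (K−S)⁺=5.4259, hold=9.9600 ⇒ V=9.9600 continue | (k=3,j=1): S=83.4445, (K−S)⁺=0.0000, hold=2.8779 ⇒ V=2.8779 continue | (k=3,j=2): S=111.4362, (K−S)⁺=0.0000, hold=0.3667 ⇒ V=0.3667 continue | (k=3,j=3): S=148.8178, (K−S)⁺=0.0000, hold=0.0000 ⇒ V=0.0000 continue  boundary S*=-
step 2: (k=2,j=0): S=72.2077, (K−S)⁺=0.0000, hold=6.4700 ⇒ V=6.4700 continue | (k=2,j=1): S=96.4300, (K−S)⁺=0.0000, hold=1.6447 ⇒ V=1.6447 continue | (k=2,j=2): S=128.7777, (K−S)⁺=0.0000, hold=0.1870 ⇒ V=0.1870 continue  boundary S*=-
step 1: (k=1,j=0): S=83.4445, (K−S)⁺=0.0000, hold=4.0942 ⇒ V=4.0942 continue | (k=1,j=1): S=111.4362, (K−S)⁺=0.0000, hold=0.9290 ⇒ V=0.9290 continue  boundary S*=-
step 0: (k=0,j=0): S=96.4300, (K−S)⁺=0.0000, hold=2.5367 ⇒ V=2.5367 continue  boundary S*=-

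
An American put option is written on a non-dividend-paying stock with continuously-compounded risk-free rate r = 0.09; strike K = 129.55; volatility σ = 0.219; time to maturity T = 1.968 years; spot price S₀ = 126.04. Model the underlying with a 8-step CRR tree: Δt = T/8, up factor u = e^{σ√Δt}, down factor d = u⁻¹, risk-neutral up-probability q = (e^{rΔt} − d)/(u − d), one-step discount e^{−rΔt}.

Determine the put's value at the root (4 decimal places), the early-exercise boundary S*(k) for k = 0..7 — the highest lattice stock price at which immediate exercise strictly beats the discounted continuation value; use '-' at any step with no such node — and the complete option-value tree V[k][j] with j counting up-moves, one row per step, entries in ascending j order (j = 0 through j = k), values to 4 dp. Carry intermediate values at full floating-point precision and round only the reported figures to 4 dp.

Δt=0.24600  u=1.11474  d=0.89707  q=0.57572  discount=0.97810
step 8 (expiry): payoffs max(K−S,0) = 76.6906 63.8646 47.9265 28.1211 3.5100 0.0000 0.0000 0.0000 0.0000
step 7: (k=7,j=0): S=58.9244, (K−S)⁺=70.6256, hold=67.7888 ⇒ V=70.6256 exercise | (k=7,j=1): S=73.2221, (K−S)⁺=56.3279, hold=53.4912 ⇒ V=56.3279 exercise | (k=7,j=2): S=90.9889, (K−S)⁺=38.5611, hold=35.7243 ⇒ V=38.5611 exercise | (k=7,j=3): S=113.0668, (K−S)⁺=16.4832, hold=13.6465 ⇒ V=16.4832 exercise | (k=7,j=4): S=140.5017, (K−S)⁺=0.0000, hold=1.4566 ⇒ V=1.4566 continue | (k=7,j=5): S=174.5936, (K−S)⁺=0.0000, hold=0.0000 ⇒ V=0.0000 continue | (k=7,j=6): S=216.9575, (K−S)⁺=0.0000, hold=0.0000 ⇒ V=0.0000 continue | (k=7,j=7): S=269.6009, (K−S)⁺=0.0000, hold=0.0000 ⇒ V=0.0000 continue  boundary S*=113.0668
step 6: (k=6,j=0): S=65.6854, (K−S)⁺=63.8646, hold=61.0279 ⇒ V=63.8646 exercise | (k=6,j=1): S=81.6235, (K−S)⁺=47.9265, hold=45.0898 ⇒ V=47.9265 exercise | (k=6,j=2): S=101.4289, (K−S)⁺=28.1211, hold=25.2843 ⇒ V=28.1211 exercise | (k=6,j=3): S=126.0400, (K−S)⁺=3.5100, hold=7.6606 ⇒ V=7.6606 continue | (k=6,j=4): S=156.6228, (K−S)⁺=0.0000, hold=0.6045 ⇒ V=0.6045 continue | (k=6,j=5): S=194.6263, (K−S)⁺=0.0000, hold=0.0000 ⇒ V=0.0000 continue | (k=6,j=6): S=241.8511, (K−S)⁺=0.0000, hold=0.0000 ⇒ V=0.0000 continue  boundary S*=101.4289
step 5: (k=5,j=0): S=73.2221, (K−S)⁺=56.3279, hold=53.4912 ⇒ V=56.3279 exercise | (k=5,j=1): S=90.9889, (K−S)⁺=38.5611, hold=35.7243 ⇒ V=38.5611 exercise | (k=5,j=2): S=113.0668, (K−S)⁺=16.4832, hold=15.9837 ⇒ V=16.4832 exercise | (k=5,j=3): S=140.5017, (K−S)⁺=0.0000, hold=3.5195 ⇒ V=3.5195 continue | (k=5,j=4): S=174.5936, (K−S)⁺=0.0000, hold=0.2509 ⇒ V=0.2509 continue | (k=5,j=5): S=216.9575, (K−S)⁺=0.0000, hold=0.0000 ⇒ V=0.0000 continue  boundary S*=113.0668
step 4: (k=4,j=0): S=81.6235, (K−S)⁺=47.9265, hold=45.0898 ⇒ V=47.9265 exercise | (k=4,j=1): S=101.4289, (K−S)⁺=28.1211, hold=25.2843 ⇒ V=28.1211 exercise | (k=4,j=2): S=126.0400, (K−S)⁺=3.5100, hold=8.8222 ⇒ V=8.8222 continue | (k=4,j=3): S=156.6228, (K−S)⁺=0.0000, hold=1.6018 ⇒ V=1.6018 continue | (k=4,j=4): S=194.6263, (K−S)⁺=0.0000, hold=0.1041 ⇒ V=0.1041 continue  boundary S*=101.4289
step 3: (k=3,j=0): S=90.9889, (K−S)⁺=38.5611, hold=35.7243 ⇒ V=38.5611 exercise | (k=3,j=1): S=113.0668, (K−S)⁺=16.4832, hold=16.6379 ⇒ V=16.6379 continue | (k=3,j=2): S=140.5017, (K−S)⁺=0.0000, hold=4.5631 ⇒ V=4.5631 continue | (k=3,j=3): S=174.5936, (K−S)⁺=0.0000, hold=0.7233 ⇒ V=0.7233 continue  boundary S*=90.9889
step 2: (k=2,j=0): S=101.4289, (K−S)⁺=28.1211, hold=25.3714 ⇒ V=28.1211 exercise | (k=2,j=1): S=126.0400, (K−S)⁺=3.5100, hold=9.4741 ⇒ V=9.4741 continue | (k=2,j=2): S=156.6228, (K−S)⁺=0.0000, hold=2.3010 ⇒ V=2.3010 continue  boundary S*=101.4289
step 1: (k=1,j=0): S=113.0668, (K−S)⁺=16.4832, hold=17.0049 ⇒ V=17.0049 continue | (k=1,j=1): S=140.5017, (K−S)⁺=0.0000, hold=5.2274 ⇒ V=5.2274 continue  boundary S*=-
step 0: (k=0,j=0): S=126.0400, (K−S)⁺=3.5100, hold=10.0005 ⇒ V=10.0005 continue  boundary S*=-

price = 10.0005
boundary = - - 101.4289 90.9889 101.4289 113.0668 101.4289 113.0668
tree:
10.0005
17.0049 5.2274
28.1211 9.4741 2.3010
38.5611 16.6379 4.5631 0.7233
47.9265 28.1211 8.8222 1.6018 0.1041
56.3279 38.5611 16.4832 3.5195 0.2509 0.0000
63.8646 47.9265 28.1211 7.6606 0.6045 0.0000 0.0000
70.6256 56.3279 38.5611 16.4832 1.4566 0.0000 0.0000 0.0000
76.6906 63.8646 47.9265 28.1211 3.5100 0.0000 0.0000 0.0000 0.0000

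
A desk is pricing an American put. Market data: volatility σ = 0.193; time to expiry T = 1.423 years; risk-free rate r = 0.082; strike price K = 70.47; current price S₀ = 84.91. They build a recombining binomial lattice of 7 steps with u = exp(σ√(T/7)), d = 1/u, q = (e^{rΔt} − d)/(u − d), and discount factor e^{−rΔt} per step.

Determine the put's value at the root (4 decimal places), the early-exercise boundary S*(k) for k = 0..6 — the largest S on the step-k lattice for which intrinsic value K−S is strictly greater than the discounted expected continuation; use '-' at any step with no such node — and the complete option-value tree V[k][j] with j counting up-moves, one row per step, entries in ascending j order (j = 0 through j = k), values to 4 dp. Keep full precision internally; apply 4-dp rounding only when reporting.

Δt=0.20329, u=1.09092, d=0.91666, q=0.57472, disc=e^(-rΔt)=0.98347
k=7 terminal: V=max(K-S,0) → 24.2938 15.5158 5.0690 0.0000 0.0000 0.0000 0.0000 0.0000
k=6: j=0 S=50.3743 intr=20.0957 cont=18.9307 V=20.0957[EX]; j=1 S=59.9505 intr=10.5195 cont=9.3546 V=10.5195[EX]; j=2 S=71.3470 intr=0.0000 cont=2.1201 V=2.1201[hold]; j=3 S=84.9100 intr=0.0000 cont=0.0000 V=0.0000[hold]; j=4 S=101.0513 intr=0.0000 cont=0.0000 V=0.0000[hold]; j=5 S=120.2611 intr=0.0000 cont=0.0000 V=0.0000[hold]; j=6 S=143.1226 intr=0.0000 cont=0.0000 V=0.0000[hold]  S*(6)=59.9505
k=5: j=0 S=54.9542 intr=15.5158 cont=14.3508 V=15.5158[EX]; j=1 S=65.4010 intr=5.0690 cont=5.5981 V=5.5981[hold]; j=2 S=77.8336 intr=0.0000 cont=0.8867 V=0.8867[hold]; j=3 S=92.6297 intr=0.0000 cont=0.0000 V=0.0000[hold]; j=4 S=110.2386 intr=0.0000 cont=0.0000 V=0.0000[hold]; j=5 S=131.1948 intr=0.0000 cont=0.0000 V=0.0000[hold]  S*(5)=54.9542
k=4: j=0 S=59.9505 intr=10.5195 cont=9.6536 V=10.5195[EX]; j=1 S=71.3470 intr=0.0000 cont=2.8426 V=2.8426[hold]; j=2 S=84.9100 intr=0.0000 cont=0.3709 V=0.3709[hold]; j=3 S=101.0513 intr=0.0000 cont=0.0000 V=0.0000[hold]; j=4 S=120.2611 intr=0.0000 cont=0.0000 V=0.0000[hold]  S*(4)=59.9505
k=3: j=0 S=65.4010 intr=5.0690 cont=6.0065 V=6.0065[hold]; j=1 S=77.8336 intr=0.0000 cont=1.3985 V=1.3985[hold]; j=2 S=92.6297 intr=0.0000 cont=0.1551 V=0.1551[hold]; j=3 S=110.2386 intr=0.0000 cont=0.0000 V=0.0000[hold]  S*(3)=-
k=2: j=0 S=71.3470 intr=0.0000 cont=3.3027 V=3.3027[hold]; j=1 S=84.9100 intr=0.0000 cont=0.6726 V=0.6726[hold]; j=2 S=101.0513 intr=0.0000 cont=0.0649 V=0.0649[hold]  S*(2)=-
k=1: j=0 S=77.8336 intr=0.0000 cont=1.7615 V=1.7615[hold]; j=1 S=92.6297 intr=0.0000 cont=0.3180 V=0.3180[hold]  S*(1)=-
k=0: j=0 S=84.9100 intr=0.0000 cont=0.9165 V=0.9165[hold]  S*(0)=-

price = 0.9165
boundary = - - - - 59.9505 54.9542 59.9505
tree:
0.9165
1.7615 0.3180
3.3027 0.6726 0.0649
6.0065 1.3985 0.1551 0.0000
10.5195 2.8426 0.3709 0.0000 0.0000
15.5158 5.5981 0.8867 0.0000 0.0000 0.0000
20.0957 10.5195 2.1201 0.0000 0.0000 0.0000 0.0000
24.2938 15.5158 5.0690 0.0000 0.0000 0.0000 0.0000 0.0000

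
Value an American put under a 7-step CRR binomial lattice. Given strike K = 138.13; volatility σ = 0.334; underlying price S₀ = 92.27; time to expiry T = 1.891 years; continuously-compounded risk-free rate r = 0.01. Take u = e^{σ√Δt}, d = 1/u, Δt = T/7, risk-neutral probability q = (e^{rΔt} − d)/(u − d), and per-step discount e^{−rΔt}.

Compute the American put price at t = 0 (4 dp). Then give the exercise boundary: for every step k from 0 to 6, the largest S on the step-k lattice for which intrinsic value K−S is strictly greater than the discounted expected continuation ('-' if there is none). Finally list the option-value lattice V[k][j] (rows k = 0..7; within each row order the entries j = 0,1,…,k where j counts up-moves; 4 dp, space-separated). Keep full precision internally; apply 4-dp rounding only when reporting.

params: Δt=0.27014 u=1.18958 d=0.84064 q=0.46446 e^(-rΔt)=0.99730
t_7 payoffs: 110.7575 99.3954 83.3170 60.5646 28.3678 0.0000 0.0000 0.0000
t_6: node(6,0) S=32.5616 payoff=105.5684 vs cont=105.1957 → 105.5684 [stop]  node(6,1) S=46.0777 payoff=92.0523 vs cont=91.6796 → 92.0523 [stop]  node(6,2) S=65.2042 payoff=72.9258 vs cont=72.5531 → 72.9258 [stop]  node(6,3) S=92.2700 payoff=45.8600 vs cont=45.4874 → 45.8600 [stop]  node(6,4) S=130.5706 payoff=7.5594 vs cont=15.1510 → 15.1510 [wait]  node(6,5) S=184.7694 payoff=0.0000 vs cont=0.0000 → 0.0000 [wait]  node(6,6) S=261.4658 payoff=0.0000 vs cont=0.0000 → 0.0000 [wait]  ⇒ S*(6)=92.2700
t_5: node(5,0) S=38.7346 payoff=99.3954 vs cont=99.0228 → 99.3954 [stop]  node(5,1) S=54.8130 payoff=83.3170 vs cont=82.9444 → 83.3170 [stop]  node(5,2) S=77.5654 payoff=60.5646 vs cont=60.1919 → 60.5646 [stop]  node(5,3) S=109.7622 payoff=28.3678 vs cont=31.5116 → 31.5116 [wait]  node(5,4) S=155.3237 payoff=0.0000 vs cont=8.0921 → 8.0921 [wait]  node(5,5) S=219.7974 payoff=0.0000 vs cont=0.0000 → 0.0000 [wait]  ⇒ S*(5)=77.5654
t_4: node(4,0) S=46.0777 payoff=92.0523 vs cont=91.6796 → 92.0523 [stop]  node(4,1) S=65.2042 payoff=72.9258 vs cont=72.5531 → 72.9258 [stop]  node(4,2) S=92.2700 payoff=45.8600 vs cont=46.9436 → 46.9436 [wait]  node(4,3) S=130.5706 payoff=7.5594 vs cont=20.5785 → 20.5785 [wait]  node(4,4) S=184.7694 payoff=0.0000 vs cont=4.3219 → 4.3219 [wait]  ⇒ S*(4)=65.2042
t_3: node(3,0) S=54.8130 payoff=83.3170 vs cont=82.9444 → 83.3170 [stop]  node(3,1) S=77.5654 payoff=60.5646 vs cont=60.6939 → 60.6939 [wait]  node(3,2) S=109.7622 payoff=28.3678 vs cont=34.6044 → 34.6044 [wait]  node(3,3) S=155.3237 payoff=0.0000 vs cont=12.9928 → 12.9928 [wait]  ⇒ S*(3)=54.8130
t_2: node(2,0) S=65.2042 payoff=72.9258 vs cont=72.6130 → 72.9258 [stop]  node(2,1) S=92.2700 payoff=45.8600 vs cont=48.4453 → 48.4453 [wait]  node(2,2) S=130.5706 payoff=7.5594 vs cont=24.5004 → 24.5004 [wait]  ⇒ S*(2)=65.2042
t_1: node(1,0) S=77.5654 payoff=60.5646 vs cont=61.3895 → 61.3895 [wait]  node(1,1) S=109.7622 payoff=28.3678 vs cont=37.2231 → 37.2231 [wait]  ⇒ S*(1)=-
t_0: node(0,0) S=92.2700 payoff=45.8600 vs cont=50.0298 → 50.0298 [wait]  ⇒ S*(0)=-

price = 50.0298
boundary = - - 65.2042 54.8130 65.2042 77.5654 92.2700
tree:
50.0298
61.3895 37.2231
72.9258 48.4453 24.5004
83.3170 60.6939 34.6044 12.9928
92.0523 72.9258 46.9436 20.5785 4.3219
99.3954 83.3170 60.5646 31.5116 8.0921 0.0000
105.5684 92.0523 72.9258 45.8600 15.1510 0.0000 0.0000
110.7575 99.3954 83.3170 60.5646 28.3678 0.0000 0.0000 0.0000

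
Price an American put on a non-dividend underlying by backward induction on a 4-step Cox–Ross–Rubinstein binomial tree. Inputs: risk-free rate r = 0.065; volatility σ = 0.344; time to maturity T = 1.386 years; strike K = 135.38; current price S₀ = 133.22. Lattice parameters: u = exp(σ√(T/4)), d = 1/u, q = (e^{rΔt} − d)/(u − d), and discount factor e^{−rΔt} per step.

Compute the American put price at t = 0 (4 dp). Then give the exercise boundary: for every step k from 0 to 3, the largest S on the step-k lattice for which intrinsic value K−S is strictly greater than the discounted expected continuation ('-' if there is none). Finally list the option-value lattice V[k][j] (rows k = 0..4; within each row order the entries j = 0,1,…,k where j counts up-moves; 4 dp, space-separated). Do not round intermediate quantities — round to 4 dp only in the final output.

Δt=0.34650, u=1.22445, d=0.81669, q=0.50541, disc=e^(-rΔt)=0.97773
k=4 terminal: V=max(K-S,0) → 76.1144 46.5241 2.1600 0.0000 0.0000
k=3: j=0 S=72.5679 intr=62.8121 cont=59.7971 V=62.8121[EX]; j=1 S=108.7997 intr=26.5803 cont=23.5653 V=26.5803[EX]; j=2 S=163.1214 intr=0.0000 cont=1.0445 V=1.0445[hold]; j=3 S=244.5650 intr=0.0000 cont=0.0000 V=0.0000[hold]  S*(3)=108.7997
k=2: j=0 S=88.8559 intr=46.5241 cont=43.5091 V=46.5241[EX]; j=1 S=133.2200 intr=2.1600 cont=13.3697 V=13.3697[hold]; j=2 S=199.7343 intr=0.0000 cont=0.5051 V=0.5051[hold]  S*(2)=88.8559
k=1: j=0 S=108.7997 intr=26.5803 cont=29.1046 V=29.1046[hold]; j=1 S=163.1214 intr=0.0000 cont=6.7148 V=6.7148[hold]  S*(1)=-
k=0: j=0 S=133.2200 intr=2.1600 cont=17.3924 V=17.3924[hold]  S*(0)=-

price = 17.3924
boundary = - - 88.8559 108.7997
tree:
17.3924
29.1046 6.7148
46.5241 13.3697 0.5051
62.8121 26.5803 1.0445 0.0000
76.1144 46.5241 2.1600 0.0000 0.0000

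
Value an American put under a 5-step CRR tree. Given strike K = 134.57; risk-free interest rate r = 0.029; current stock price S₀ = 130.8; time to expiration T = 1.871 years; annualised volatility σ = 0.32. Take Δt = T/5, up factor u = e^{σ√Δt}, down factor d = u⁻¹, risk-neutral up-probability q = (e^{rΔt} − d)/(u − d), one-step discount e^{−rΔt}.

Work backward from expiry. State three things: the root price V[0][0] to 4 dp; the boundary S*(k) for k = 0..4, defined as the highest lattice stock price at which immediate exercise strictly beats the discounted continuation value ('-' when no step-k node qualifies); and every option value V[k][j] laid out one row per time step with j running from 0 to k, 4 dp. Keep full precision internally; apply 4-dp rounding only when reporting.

price = 22.4391
boundary = - - - 72.7057 88.4263
tree:
22.4391
32.8888 11.5802
46.2834 19.0639 3.7012
61.8643 30.3847 7.1804 0.0000
74.7901 46.1437 13.9299 0.0000 0.0000
85.4179 61.8643 27.0239 0.0000 0.0000 0.0000

params: Δt=0.37420 u=1.21622 d=0.82222 q=0.47891 e^(-rΔt)=0.98921
t_5 payoffs: 85.4179 61.8643 27.0239 0.0000 0.0000 0.0000
t_4: node(4,0) S=59.7799 payoff=74.7901 vs cont=73.3377 → 74.7901 [stop]  node(4,1) S=88.4263 payoff=46.1437 vs cont=44.6913 → 46.1437 [stop]  node(4,2) S=130.8000 payoff=3.7700 vs cont=13.9299 → 13.9299 [wait]  node(4,3) S=193.4791 payoff=0.0000 vs cont=0.0000 → 0.0000 [wait]  node(4,4) S=286.1939 payoff=0.0000 vs cont=0.0000 → 0.0000 [wait]  ⇒ S*(4)=88.4263
t_3: node(3,0) S=72.7057 payoff=61.8643 vs cont=60.4119 → 61.8643 [stop]  node(3,1) S=107.5461 payoff=27.0239 vs cont=30.3847 → 30.3847 [wait]  node(3,2) S=159.0820 payoff=0.0000 vs cont=7.1804 → 7.1804 [wait]  node(3,3) S=235.3137 payoff=0.0000 vs cont=0.0000 → 0.0000 [wait]  ⇒ S*(3)=72.7057
t_2: node(2,0) S=88.4263 payoff=46.1437 vs cont=46.2834 → 46.2834 [wait]  node(2,1) S=130.8000 payoff=3.7700 vs cont=19.0639 → 19.0639 [wait]  node(2,2) S=193.4791 payoff=0.0000 vs cont=3.7012 → 3.7012 [wait]  ⇒ S*(2)=-
t_1: node(1,0) S=107.5461 payoff=27.0239 vs cont=32.8888 → 32.8888 [wait]  node(1,1) S=159.0820 payoff=0.0000 vs cont=11.5802 → 11.5802 [wait]  ⇒ S*(1)=-
t_0: node(0,0) S=130.8000 payoff=3.7700 vs cont=22.4391 → 22.4391 [wait]  ⇒ S*(0)=-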